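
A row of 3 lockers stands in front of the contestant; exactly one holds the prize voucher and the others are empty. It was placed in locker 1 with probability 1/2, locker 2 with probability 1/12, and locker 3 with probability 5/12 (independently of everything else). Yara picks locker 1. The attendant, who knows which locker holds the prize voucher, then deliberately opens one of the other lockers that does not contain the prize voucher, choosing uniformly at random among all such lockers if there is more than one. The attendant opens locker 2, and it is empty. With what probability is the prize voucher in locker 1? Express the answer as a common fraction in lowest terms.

3/8

Apply Bayes' rule, conditioning on where the prize voucher actually is.
If it is in locker 1 (prior 1/2): the attendant has 2 equally likely choices, so probability 1/2; weight (1/2)·(1/2) = 1/4.
If it is in locker 2 (prior 1/12): the attendant opened locker 2, so this case is ruled out; weight (1/12)·0 = 0.
If it is in locker 3 (prior 5/12): the attendant has no choice, probability 1; weight (5/12)·1 = 5/12.
The weights sum to 2/3.
So P(the prize voucher in locker 1 | the attendant opened locker 2) = (1/4) / (2/3) = 3/8.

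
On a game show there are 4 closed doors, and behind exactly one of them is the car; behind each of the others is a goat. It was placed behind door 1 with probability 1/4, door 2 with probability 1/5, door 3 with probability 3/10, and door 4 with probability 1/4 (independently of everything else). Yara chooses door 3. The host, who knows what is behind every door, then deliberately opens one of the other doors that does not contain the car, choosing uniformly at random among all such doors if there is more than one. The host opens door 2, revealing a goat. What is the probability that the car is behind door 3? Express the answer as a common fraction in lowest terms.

Consider each possible location of the car in turn.
If it is behind either of doors 1 and 4 (prior 1/4 each): the host has 2 equally likely choices, so probability 1/2; weight (1/4)·(1/2) = 1/8 each.
If it is behind door 2 (prior 1/5): the host opened door 2, so this case is ruled out; weight (1/5)·0 = 0.
If it is behind door 3 (prior 3/10): the host has 3 equally likely choices, so probability 1/3; weight (3/10)·(1/3) = 1/10.
The weights sum to 7/20.
So P(the car behind door 3 | the host opened door 2) = (1/10) / (7/20) = 2/7.

2/7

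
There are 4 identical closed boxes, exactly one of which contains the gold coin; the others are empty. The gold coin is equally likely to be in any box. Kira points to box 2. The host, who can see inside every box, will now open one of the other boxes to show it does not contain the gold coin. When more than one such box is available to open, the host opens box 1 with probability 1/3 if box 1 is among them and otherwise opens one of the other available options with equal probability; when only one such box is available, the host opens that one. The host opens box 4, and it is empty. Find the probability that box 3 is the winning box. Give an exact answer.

4/9

Apply Bayes' rule, conditioning on where the gold coin actually is.
If it is in box 1 (prior 1/4): box 1 holds the prize so is unavailable; the host chooses uniformly among the 2 others, probability 1/2; weight (1/4)·(1/2) = 1/8.
If it is in box 2 (prior 1/4): box 1 is available but not opened; box 4 gets probability (1 − 1/3)/2 = 1/3; weight (1/4)·(1/3) = 1/12.
If it is in box 3 (prior 1/4): box 1 is available but not opened, probability 2/3; weight (1/4)·(2/3) = 1/6.
If it is in box 4 (prior 1/4): the host opened box 4, so this case is ruled out; weight (1/4)·0 = 0.
The weights sum to 3/8.
So P(the gold coin in box 3 | the host opened box 4) = (1/6) / (3/8) = 4/9.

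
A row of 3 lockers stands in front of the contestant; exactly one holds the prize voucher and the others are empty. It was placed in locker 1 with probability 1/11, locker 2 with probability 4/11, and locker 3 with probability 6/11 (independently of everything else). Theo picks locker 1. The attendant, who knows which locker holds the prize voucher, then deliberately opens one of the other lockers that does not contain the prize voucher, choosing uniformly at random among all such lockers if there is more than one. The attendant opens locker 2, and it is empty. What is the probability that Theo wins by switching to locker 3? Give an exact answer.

Consider each possible location of the prize voucher in turn.
If it is in locker 1 (prior 1/11): the attendant has 2 equally likely choices, so probability 1/2; weight (1/11)·(1/2) = 1/22.
If it is in locker 2 (prior 4/11): the attendant opened locker 2, so this case is ruled out; weight (4/11)·0 = 0.
If it is in locker 3 (prior 6/11): the attendant has no choice, probability 1; weight (6/11)·1 = 6/11.
The weights sum to 13/22.
So P(the prize voucher in locker 3 | the attendant opened locker 2) = (6/11) / (13/22) = 12/13.

12/13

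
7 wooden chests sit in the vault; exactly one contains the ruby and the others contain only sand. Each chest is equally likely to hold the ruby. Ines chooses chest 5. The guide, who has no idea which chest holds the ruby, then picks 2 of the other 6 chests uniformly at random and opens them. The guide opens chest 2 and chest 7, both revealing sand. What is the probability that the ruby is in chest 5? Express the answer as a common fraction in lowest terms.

Because the guide chose which chests to open without knowing where the ruby is, the choice is independent of the prize location. Learning that none of the 2 opened chests holds the ruby simply rules out those 2 locations and leaves the remaining 5 chests still equally likely by symmetry.
So P(the ruby in chest 5) = 1/5.

1/5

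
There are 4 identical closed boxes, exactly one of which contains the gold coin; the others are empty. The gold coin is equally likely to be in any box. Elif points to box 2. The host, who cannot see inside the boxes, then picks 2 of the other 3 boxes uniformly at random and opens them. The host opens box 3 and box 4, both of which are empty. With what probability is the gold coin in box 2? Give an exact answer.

Consider each possible location of the gold coin in turn.
If it is in either of boxes 1 and 2 (prior 1/4 each): the host picks exactly this set with probability 1/3 regardless, and none is the prize; weight (1/4)·(1/3) = 1/12 each.
If it is in either of boxes 3 and 4 (prior 1/4 each): that box was opened and seen not to hold the prize — ruled out; weight (1/4)·0 = 0 each.
The weights sum to 1/6.
So P(the gold coin in box 2 | the host opened box 3 and box 4) = (1/12) / (1/6) = 1/2.

1/2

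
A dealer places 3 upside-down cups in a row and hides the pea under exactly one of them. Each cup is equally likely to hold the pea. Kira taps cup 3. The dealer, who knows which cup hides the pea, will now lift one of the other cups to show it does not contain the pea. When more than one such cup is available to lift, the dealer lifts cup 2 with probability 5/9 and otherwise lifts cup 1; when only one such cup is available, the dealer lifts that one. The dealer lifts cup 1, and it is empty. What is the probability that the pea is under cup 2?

Condition on the true location of the pea.
If it is under cup 1 (prior 1/3): the dealer opened cup 1, so this case is ruled out; weight (1/3)·0 = 0.
If it is under cup 2 (prior 1/3): only cup 1 is available, probability 1; weight (1/3)·1 = 1/3.
If it is under cup 3 (prior 1/3): cup 2 is available but not opened, probability 4/9; weight (1/3)·(4/9) = 4/27.
The weights sum to 13/27.
So P(the pea under cup 2 | the dealer opened cup 1) = (1/3) / (13/27) = 9/13.

9/13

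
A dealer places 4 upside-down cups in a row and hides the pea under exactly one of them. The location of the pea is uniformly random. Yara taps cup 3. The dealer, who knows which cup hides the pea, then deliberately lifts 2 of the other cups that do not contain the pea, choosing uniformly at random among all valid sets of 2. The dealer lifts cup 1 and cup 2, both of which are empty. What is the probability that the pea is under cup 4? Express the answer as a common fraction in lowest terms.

Condition on the true location of the pea.
If it is under either of cups 1 and 2 (prior 1/4 each): that cup was opened and seen not to hold the prize — ruled out; weight (1/4)·0 = 0 each.
If it is under cup 3 (prior 1/4): the dealer has 3 equally likely choices, so probability 1/3; weight (1/4)·(1/3) = 1/12.
If it is under cup 4 (prior 1/4): the dealer has no choice, probability 1; weight (1/4)·1 = 1/4.
The weights sum to 1/3.
So P(the pea under cup 4 | the dealer opened cup 1 and cup 2) = (1/4) / (1/3) = 3/4.

3/4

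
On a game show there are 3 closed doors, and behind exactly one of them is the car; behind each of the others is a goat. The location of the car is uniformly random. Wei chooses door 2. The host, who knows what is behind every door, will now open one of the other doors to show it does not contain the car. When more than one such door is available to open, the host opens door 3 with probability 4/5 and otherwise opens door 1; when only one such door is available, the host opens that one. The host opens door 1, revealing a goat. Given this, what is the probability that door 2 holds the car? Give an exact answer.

1/6

Condition on the true location of the car.
If it is behind door 1 (prior 1/3): the host opened door 1, so this case is ruled out; weight (1/3)·0 = 0.
If it is behind door 2 (prior 1/3): door 3 is available but not opened, probability 1/5; weight (1/3)·(1/5) = 1/15.
If it is behind door 3 (prior 1/3): only door 1 is available, probability 1; weight (1/3)·1 = 1/3.
The weights sum to 2/5.
So P(the car behind door 2 | the host opened door 1) = (1/15) / (2/5) = 1/6.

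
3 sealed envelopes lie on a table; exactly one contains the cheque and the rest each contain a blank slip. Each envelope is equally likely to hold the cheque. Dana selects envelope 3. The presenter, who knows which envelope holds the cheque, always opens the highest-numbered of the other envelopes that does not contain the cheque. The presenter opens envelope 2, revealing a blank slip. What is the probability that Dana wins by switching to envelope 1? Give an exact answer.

1/2

Consider each possible location of the cheque in turn.
If it is in either of envelopes 1 and 3 (prior 1/3 each): envelope 2 is the highest-numbered option available, probability 1; weight (1/3)·1 = 1/3 each.
If it is in envelope 2 (prior 1/3): the presenter opened envelope 2, so this case is ruled out; weight (1/3)·0 = 0.
The weights sum to 2/3.
So P(the cheque in envelope 1 | the presenter opened envelope 2) = (1/3) / (2/3) = 1/2.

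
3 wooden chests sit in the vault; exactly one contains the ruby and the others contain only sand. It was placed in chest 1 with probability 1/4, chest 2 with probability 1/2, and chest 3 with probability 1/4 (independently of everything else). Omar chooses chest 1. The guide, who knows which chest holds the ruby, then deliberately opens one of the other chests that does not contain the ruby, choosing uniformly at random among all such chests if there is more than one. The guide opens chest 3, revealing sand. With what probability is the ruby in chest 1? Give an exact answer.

Apply Bayes' rule, conditioning on where the ruby actually is.
If it is in chest 1 (prior 1/4): the guide has 2 equally likely choices, so probability 1/2; weight (1/4)·(1/2) = 1/8.
If it is in chest 2 (prior 1/2): the guide has no choice, probability 1; weight (1/2)·1 = 1/2.
If it is in chest 3 (prior 1/4): the guide opened chest 3, so this case is ruled out; weight (1/4)·0 = 0.
The weights sum to 5/8.
So P(the ruby in chest 1 | the guide opened chest 3) = (1/8) / (5/8) = 1/5.

1/5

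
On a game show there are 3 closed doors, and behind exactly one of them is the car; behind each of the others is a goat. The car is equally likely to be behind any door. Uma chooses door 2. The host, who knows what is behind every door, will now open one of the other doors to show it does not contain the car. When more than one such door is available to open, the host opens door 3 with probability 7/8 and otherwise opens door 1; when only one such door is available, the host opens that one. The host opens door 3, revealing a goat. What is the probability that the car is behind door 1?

Consider each possible location of the car in turn.
If it is behind door 1 (prior 1/3): only door 3 is available, probability 1; weight (1/3)·1 = 1/3.
If it is behind door 2 (prior 1/3): door 3 is available, opened with probability 7/8; weight (1/3)·(7/8) = 7/24.
If it is behind door 3 (prior 1/3): the host opened door 3, so this case is ruled out; weight (1/3)·0 = 0.
The weights sum to 5/8.
So P(the car behind door 1 | the host opened door 3) = (1/3) / (5/8) = 8/15.

8/15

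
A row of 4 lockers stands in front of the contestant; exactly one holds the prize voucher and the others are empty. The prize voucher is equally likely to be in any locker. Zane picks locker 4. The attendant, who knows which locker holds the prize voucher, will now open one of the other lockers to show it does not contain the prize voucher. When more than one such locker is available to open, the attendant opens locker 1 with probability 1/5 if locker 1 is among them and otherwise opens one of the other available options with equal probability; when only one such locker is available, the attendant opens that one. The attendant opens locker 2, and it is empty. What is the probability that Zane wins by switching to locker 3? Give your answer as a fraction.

Apply Bayes' rule, conditioning on where the prize voucher actually is.
If it is in locker 1 (prior 1/4): locker 1 holds the prize so is unavailable; the attendant chooses uniformly among the 2 others, probability 1/2; weight (1/4)·(1/2) = 1/8.
If it is in locker 2 (prior 1/4): the attendant opened locker 2, so this case is ruled out; weight (1/4)·0 = 0.
If it is in locker 3 (prior 1/4): locker 1 is available but not opened, probability 4/5; weight (1/4)·(4/5) = 1/5.
If it is in locker 4 (prior 1/4): locker 1 is available but not opened; locker 2 gets probability (1 − 1/5)/2 = 2/5; weight (1/4)·(2/5) = 1/10.
The weights sum to 17/40.
So P(the prize voucher in locker 3 | the attendant opened locker 2) = (1/5) / (17/40) = 8/17.

8/17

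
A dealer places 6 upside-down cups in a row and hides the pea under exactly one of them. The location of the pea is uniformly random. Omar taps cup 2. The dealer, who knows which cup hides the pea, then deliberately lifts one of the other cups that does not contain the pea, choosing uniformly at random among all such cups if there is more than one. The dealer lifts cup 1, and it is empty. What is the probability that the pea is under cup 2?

Apply Bayes' rule, conditioning on where the pea actually is.
If it is under cup 1 (prior 1/6): the dealer opened cup 1, so this case is ruled out; weight (1/6)·0 = 0.
If it is under cup 2 (prior 1/6): the dealer has 5 equally likely choices, so probability 1/5; weight (1/6)·(1/5) = 1/30.
If it is under any of cups 3, 4, 5, and 6 (prior 1/6 each): the dealer has 4 equally likely choices, so probability 1/4; weight (1/6)·(1/4) = 1/24 each.
The weights sum to 1/5.
So P(the pea under cup 2 | the dealer opened cup 1) = (1/30) / (1/5) = 1/6.

1/6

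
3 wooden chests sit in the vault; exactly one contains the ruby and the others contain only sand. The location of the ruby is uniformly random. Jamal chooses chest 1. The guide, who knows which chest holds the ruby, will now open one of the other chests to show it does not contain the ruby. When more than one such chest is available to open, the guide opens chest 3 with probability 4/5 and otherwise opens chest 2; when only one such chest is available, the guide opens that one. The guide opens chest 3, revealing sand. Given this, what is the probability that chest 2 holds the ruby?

Apply Bayes' rule, conditioning on where the ruby actually is.
If it is in chest 1 (prior 1/3): chest 3 is available, opened with probability 4/5; weight (1/3)·(4/5) = 4/15.
If it is in chest 2 (prior 1/3): only chest 3 is available, probability 1; weight (1/3)·1 = 1/3.
If it is in chest 3 (prior 1/3): the guide opened chest 3, so this case is ruled out; weight (1/3)·0 = 0.
The weights sum to 3/5.
So P(the ruby in chest 2 | the guide opened chest 3) = (1/3) / (3/5) = 5/9.

5/9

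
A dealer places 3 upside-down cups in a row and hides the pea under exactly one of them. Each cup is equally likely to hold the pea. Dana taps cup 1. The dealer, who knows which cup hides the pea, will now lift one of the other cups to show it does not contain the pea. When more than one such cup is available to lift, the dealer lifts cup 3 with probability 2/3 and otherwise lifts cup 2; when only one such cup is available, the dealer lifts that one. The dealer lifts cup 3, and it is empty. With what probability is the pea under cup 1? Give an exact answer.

2/5

Apply Bayes' rule, conditioning on where the pea actually is.
If it is under cup 1 (prior 1/3): cup 3 is available, opened with probability 2/3; weight (1/3)·(2/3) = 2/9.
If it is under cup 2 (prior 1/3): only cup 3 is available, probability 1; weight (1/3)·1 = 1/3.
If it is under cup 3 (prior 1/3): the dealer opened cup 3, so this case is ruled out; weight (1/3)·0 = 0.
The weights sum to 5/9.
So P(the pea under cup 1 | the dealer opened cup 3) = (2/9) / (5/9) = 2/5.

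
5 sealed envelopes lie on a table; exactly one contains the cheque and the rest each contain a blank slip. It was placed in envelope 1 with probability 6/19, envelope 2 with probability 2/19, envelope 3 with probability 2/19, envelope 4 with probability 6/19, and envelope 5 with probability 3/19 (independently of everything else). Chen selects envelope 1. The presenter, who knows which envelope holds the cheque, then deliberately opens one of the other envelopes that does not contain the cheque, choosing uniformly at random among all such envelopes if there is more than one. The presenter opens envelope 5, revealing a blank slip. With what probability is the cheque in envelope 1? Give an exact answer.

9/29

Condition on the true location of the cheque.
If it is in envelope 1 (prior 6/19): the presenter has 4 equally likely choices, so probability 1/4; weight (6/19)·(1/4) = 3/38.
If it is in either of envelopes 2 and 3 (prior 2/19 each): the presenter has 3 equally likely choices, so probability 1/3; weight (2/19)·(1/3) = 2/57 each.
If it is in envelope 4 (prior 6/19): the presenter has 3 equally likely choices, so probability 1/3; weight (6/19)·(1/3) = 2/19.
If it is in envelope 5 (prior 3/19): the presenter opened envelope 5, so this case is ruled out; weight (3/19)·0 = 0.
The weights sum to 29/114.
So P(the cheque in envelope 1 | the presenter opened envelope 5) = (3/38) / (29/114) = 9/29.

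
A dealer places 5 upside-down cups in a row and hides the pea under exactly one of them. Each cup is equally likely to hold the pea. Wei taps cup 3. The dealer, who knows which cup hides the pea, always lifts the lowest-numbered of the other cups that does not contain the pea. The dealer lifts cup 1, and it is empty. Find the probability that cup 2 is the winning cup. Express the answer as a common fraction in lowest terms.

Consider each possible location of the pea in turn.
If it is under cup 1 (prior 1/5): the dealer opened cup 1, so this case is ruled out; weight (1/5)·0 = 0.
If it is under any of cups 2, 3, 4, and 5 (prior 1/5 each): cup 1 is the lowest-numbered option available, probability 1; weight (1/5)·1 = 1/5 each.
The weights sum to 4/5.
So P(the pea under cup 2 | the dealer opened cup 1) = (1/5) / (4/5) = 1/4.

1/4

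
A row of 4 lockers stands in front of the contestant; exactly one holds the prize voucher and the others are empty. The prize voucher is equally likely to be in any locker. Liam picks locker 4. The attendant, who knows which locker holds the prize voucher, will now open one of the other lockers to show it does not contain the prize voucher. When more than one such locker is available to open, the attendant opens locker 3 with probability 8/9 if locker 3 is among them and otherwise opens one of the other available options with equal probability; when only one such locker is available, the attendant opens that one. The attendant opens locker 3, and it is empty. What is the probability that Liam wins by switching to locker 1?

1/3

Apply Bayes' rule, conditioning on where the prize voucher actually is.
If it is in any of lockers 1, 2, and 4 (prior 1/4 each): locker 3 is available, opened with probability 8/9; weight (1/4)·(8/9) = 2/9 each.
If it is in locker 3 (prior 1/4): the attendant opened locker 3, so this case is ruled out; weight (1/4)·0 = 0.
The weights sum to 2/3.
So P(the prize voucher in locker 1 | the attendant opened locker 3) = (2/9) / (2/3) = 1/3.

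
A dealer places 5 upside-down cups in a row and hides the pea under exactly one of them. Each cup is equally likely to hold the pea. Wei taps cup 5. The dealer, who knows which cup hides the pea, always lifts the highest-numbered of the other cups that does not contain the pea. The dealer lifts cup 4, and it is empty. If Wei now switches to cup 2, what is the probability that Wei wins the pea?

1/4

Condition on the true location of the pea.
If it is under any of cups 1, 2, 3, and 5 (prior 1/5 each): cup 4 is the highest-numbered option available, probability 1; weight (1/5)·1 = 1/5 each.
If it is under cup 4 (prior 1/5): the dealer opened cup 4, so this case is ruled out; weight (1/5)·0 = 0.
The weights sum to 4/5.
So P(the pea under cup 2 | the dealer opened cup 4) = (1/5) / (4/5) = 1/4.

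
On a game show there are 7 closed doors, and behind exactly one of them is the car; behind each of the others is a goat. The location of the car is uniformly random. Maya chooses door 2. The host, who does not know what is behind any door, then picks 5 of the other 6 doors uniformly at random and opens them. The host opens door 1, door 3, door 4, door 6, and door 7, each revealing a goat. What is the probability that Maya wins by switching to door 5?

Because the host chose which doors to open without knowing where the car is, the choice is independent of the prize location. Learning that none of the 5 opened doors holds the car simply rules out those 5 locations and leaves the remaining 2 doors still equally likely by symmetry.
So P(the car behind door 5) = 1/2.

1/2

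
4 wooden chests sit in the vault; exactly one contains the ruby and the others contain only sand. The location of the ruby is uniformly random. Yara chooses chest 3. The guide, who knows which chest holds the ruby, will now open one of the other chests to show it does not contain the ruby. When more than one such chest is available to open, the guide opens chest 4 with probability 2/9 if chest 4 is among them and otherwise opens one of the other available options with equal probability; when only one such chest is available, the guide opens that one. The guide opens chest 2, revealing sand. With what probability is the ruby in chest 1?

7/15

Consider each possible location of the ruby in turn.
If it is in chest 1 (prior 1/4): chest 4 is available but not opened, probability 7/9; weight (1/4)·(7/9) = 7/36.
If it is in chest 2 (prior 1/4): the guide opened chest 2, so this case is ruled out; weight (1/4)·0 = 0.
If it is in chest 3 (prior 1/4): chest 4 is available but not opened; chest 2 gets probability (1 − 2/9)/2 = 7/18; weight (1/4)·(7/18) = 7/72.
If it is in chest 4 (prior 1/4): chest 4 holds the prize so is unavailable; the guide chooses uniformly among the 2 others, probability 1/2; weight (1/4)·(1/2) = 1/8.
The weights sum to 5/12.
So P(the ruby in chest 1 | the guide opened chest 2) = (7/36) / (5/12) = 7/15.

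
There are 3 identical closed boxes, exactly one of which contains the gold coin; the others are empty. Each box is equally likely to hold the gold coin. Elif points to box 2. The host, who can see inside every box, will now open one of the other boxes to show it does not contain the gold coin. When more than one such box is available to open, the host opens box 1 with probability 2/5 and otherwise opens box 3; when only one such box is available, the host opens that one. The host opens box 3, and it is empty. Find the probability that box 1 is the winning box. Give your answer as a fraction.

Consider each possible location of the gold coin in turn.
If it is in box 1 (prior 1/3): only box 3 is available, probability 1; weight (1/3)·1 = 1/3.
If it is in box 2 (prior 1/3): box 1 is available but not opened, probability 3/5; weight (1/3)·(3/5) = 1/5.
If it is in box 3 (prior 1/3): the host opened box 3, so this case is ruled out; weight (1/3)·0 = 0.
The weights sum to 8/15.
So P(the gold coin in box 1 | the host opened box 3) = (1/3) / (8/15) = 5/8.

5/8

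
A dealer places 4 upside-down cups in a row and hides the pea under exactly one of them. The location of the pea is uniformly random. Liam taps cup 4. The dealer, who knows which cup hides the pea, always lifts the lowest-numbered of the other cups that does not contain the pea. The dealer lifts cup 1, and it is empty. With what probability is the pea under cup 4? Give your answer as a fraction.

Condition on the true location of the pea.
If it is under cup 1 (prior 1/4): the dealer opened cup 1, so this case is ruled out; weight (1/4)·0 = 0.
If it is under any of cups 2, 3, and 4 (prior 1/4 each): cup 1 is the lowest-numbered option available, probability 1; weight (1/4)·1 = 1/4 each.
The weights sum to 3/4.
So P(the pea under cup 4 | the dealer opened cup 1) = (1/4) / (3/4) = 1/3.

1/3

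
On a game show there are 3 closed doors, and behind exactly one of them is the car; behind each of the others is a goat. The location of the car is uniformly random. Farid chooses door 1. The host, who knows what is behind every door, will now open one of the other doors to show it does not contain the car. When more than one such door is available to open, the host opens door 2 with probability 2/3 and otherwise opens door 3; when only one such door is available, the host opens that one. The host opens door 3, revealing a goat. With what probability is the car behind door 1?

1/4

Apply Bayes' rule, conditioning on where the car actually is.
If it is behind door 1 (prior 1/3): door 2 is available but not opened, probability 1/3; weight (1/3)·(1/3) = 1/9.
If it is behind door 2 (prior 1/3): only door 3 is available, probability 1; weight (1/3)·1 = 1/3.
If it is behind door 3 (prior 1/3): the host opened door 3, so this case is ruled out; weight (1/3)·0 = 0.
The weights sum to 4/9.
So P(the car behind door 1 | the host opened door 3) = (1/9) / (4/9) = 1/4.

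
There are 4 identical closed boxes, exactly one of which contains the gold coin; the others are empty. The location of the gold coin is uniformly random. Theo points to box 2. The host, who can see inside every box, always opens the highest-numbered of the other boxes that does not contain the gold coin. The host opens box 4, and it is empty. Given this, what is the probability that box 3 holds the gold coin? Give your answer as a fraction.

1/3

Apply Bayes' rule, conditioning on where the gold coin actually is.
If it is in any of boxes 1, 2, and 3 (prior 1/4 each): box 4 is the highest-numbered option available, probability 1; weight (1/4)·1 = 1/4 each.
If it is in box 4 (prior 1/4): the host opened box 4, so this case is ruled out; weight (1/4)·0 = 0.
The weights sum to 3/4.
So P(the gold coin in box 3 | the host opened box 4) = (1/4) / (3/4) = 1/3.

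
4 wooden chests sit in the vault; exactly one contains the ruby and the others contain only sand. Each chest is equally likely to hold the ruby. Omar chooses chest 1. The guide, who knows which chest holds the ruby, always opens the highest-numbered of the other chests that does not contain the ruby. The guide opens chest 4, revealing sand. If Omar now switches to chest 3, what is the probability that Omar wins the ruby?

Apply Bayes' rule, conditioning on where the ruby actually is.
If it is in any of chests 1, 2, and 3 (prior 1/4 each): chest 4 is the highest-numbered option available, probability 1; weight (1/4)·1 = 1/4 each.
If it is in chest 4 (prior 1/4): the guide opened chest 4, so this case is ruled out; weight (1/4)·0 = 0.
The weights sum to 3/4.
So P(the ruby in chest 3 | the guide opened chest 4) = (1/4) / (3/4) = 1/3.

1/3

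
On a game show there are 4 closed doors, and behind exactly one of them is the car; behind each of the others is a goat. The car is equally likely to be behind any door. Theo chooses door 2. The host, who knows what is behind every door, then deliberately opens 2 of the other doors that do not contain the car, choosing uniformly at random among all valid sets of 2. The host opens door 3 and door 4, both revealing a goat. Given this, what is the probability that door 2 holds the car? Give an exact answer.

1/4

Condition on the true location of the car.
If it is behind door 1 (prior 1/4): the host has no choice, probability 1; weight (1/4)·1 = 1/4.
If it is behind door 2 (prior 1/4): the host has 3 equally likely choices, so probability 1/3; weight (1/4)·(1/3) = 1/12.
If it is behind either of doors 3 and 4 (prior 1/4 each): that door was opened and seen not to hold the prize — ruled out; weight (1/4)·0 = 0 each.
The weights sum to 1/3.
So P(the car behind door 2 | the host opened door 3 and door 4) = (1/12) / (1/3) = 1/4.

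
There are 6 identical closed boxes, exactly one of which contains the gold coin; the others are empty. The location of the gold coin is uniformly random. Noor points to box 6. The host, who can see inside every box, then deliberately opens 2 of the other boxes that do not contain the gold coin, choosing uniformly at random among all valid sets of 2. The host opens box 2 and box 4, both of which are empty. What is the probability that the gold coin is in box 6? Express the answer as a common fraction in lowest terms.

1/6

Apply Bayes' rule, conditioning on where the gold coin actually is.
If it is in any of boxes 1, 3, and 5 (prior 1/6 each): the host has 6 equally likely choices, so probability 1/6; weight (1/6)·(1/6) = 1/36 each.
If it is in either of boxes 2 and 4 (prior 1/6 each): that box was opened and seen not to hold the prize — ruled out; weight (1/6)·0 = 0 each.
If it is in box 6 (prior 1/6): the host has 10 equally likely choices, so probability 1/10; weight (1/6)·(1/10) = 1/60.
The weights sum to 1/10.
So P(the gold coin in box 6 | the host opened box 2 and box 4) = (1/60) / (1/10) = 1/6.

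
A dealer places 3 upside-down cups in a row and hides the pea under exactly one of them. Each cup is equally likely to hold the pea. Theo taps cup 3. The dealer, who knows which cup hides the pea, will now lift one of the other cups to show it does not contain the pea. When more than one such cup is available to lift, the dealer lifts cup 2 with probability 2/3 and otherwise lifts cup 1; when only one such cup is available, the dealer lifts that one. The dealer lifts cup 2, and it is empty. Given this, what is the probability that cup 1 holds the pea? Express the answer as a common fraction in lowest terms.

Condition on the true location of the pea.
If it is under cup 1 (prior 1/3): only cup 2 is available, probability 1; weight (1/3)·1 = 1/3.
If it is under cup 2 (prior 1/3): the dealer opened cup 2, so this case is ruled out; weight (1/3)·0 = 0.
If it is under cup 3 (prior 1/3): cup 2 is available, opened with probability 2/3; weight (1/3)·(2/3) = 2/9.
The weights sum to 5/9.
So P(the pea under cup 1 | the dealer opened cup 2) = (1/3) / (5/9) = 3/5.

3/5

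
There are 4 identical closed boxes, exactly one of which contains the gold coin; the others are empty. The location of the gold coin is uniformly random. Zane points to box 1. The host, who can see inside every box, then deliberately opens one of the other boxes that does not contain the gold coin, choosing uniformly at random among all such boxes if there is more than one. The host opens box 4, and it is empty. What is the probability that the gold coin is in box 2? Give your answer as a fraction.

3/8

Consider each possible location of the gold coin in turn.
If it is in box 1 (prior 1/4): the host has 3 equally likely choices, so probability 1/3; weight (1/4)·(1/3) = 1/12.
If it is in either of boxes 2 and 3 (prior 1/4 each): the host has 2 equally likely choices, so probability 1/2; weight (1/4)·(1/2) = 1/8 each.
If it is in box 4 (prior 1/4): the host opened box 4, so this case is ruled out; weight (1/4)·0 = 0.
The weights sum to 1/3.
So P(the gold coin in box 2 | the host opened box 4) = (1/8) / (1/3) = 3/8.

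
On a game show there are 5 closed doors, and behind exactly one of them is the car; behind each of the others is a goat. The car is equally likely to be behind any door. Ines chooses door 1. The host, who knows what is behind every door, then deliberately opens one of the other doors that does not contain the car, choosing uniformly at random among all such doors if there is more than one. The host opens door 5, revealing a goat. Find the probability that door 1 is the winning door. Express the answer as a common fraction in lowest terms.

1/5

Apply Bayes' rule, conditioning on where the car actually is.
If it is behind door 1 (prior 1/5): the host has 4 equally likely choices, so probability 1/4; weight (1/5)·(1/4) = 1/20.
If it is behind any of doors 2, 3, and 4 (prior 1/5 each): the host has 3 equally likely choices, so probability 1/3; weight (1/5)·(1/3) = 1/15 each.
If it is behind door 5 (prior 1/5): the host opened door 5, so this case is ruled out; weight (1/5)·0 = 0.
The weights sum to 1/4.
So P(the car behind door 1 | the host opened door 5) = (1/20) / (1/4) = 1/5.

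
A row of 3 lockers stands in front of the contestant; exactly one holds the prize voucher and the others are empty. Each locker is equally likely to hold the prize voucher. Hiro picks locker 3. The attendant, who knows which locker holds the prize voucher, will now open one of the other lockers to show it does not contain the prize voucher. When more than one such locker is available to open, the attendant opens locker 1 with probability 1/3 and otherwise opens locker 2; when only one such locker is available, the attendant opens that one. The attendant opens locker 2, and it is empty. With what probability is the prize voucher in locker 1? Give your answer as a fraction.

3/5

Apply Bayes' rule, conditioning on where the prize voucher actually is.
If it is in locker 1 (prior 1/3): only locker 2 is available, probability 1; weight (1/3)·1 = 1/3.
If it is in locker 2 (prior 1/3): the attendant opened locker 2, so this case is ruled out; weight (1/3)·0 = 0.
If it is in locker 3 (prior 1/3): locker 1 is available but not opened, probability 2/3; weight (1/3)·(2/3) = 2/9.
The weights sum to 5/9.
So P(the prize voucher in locker 1 | the attendant opened locker 2) = (1/3) / (5/9) = 3/5.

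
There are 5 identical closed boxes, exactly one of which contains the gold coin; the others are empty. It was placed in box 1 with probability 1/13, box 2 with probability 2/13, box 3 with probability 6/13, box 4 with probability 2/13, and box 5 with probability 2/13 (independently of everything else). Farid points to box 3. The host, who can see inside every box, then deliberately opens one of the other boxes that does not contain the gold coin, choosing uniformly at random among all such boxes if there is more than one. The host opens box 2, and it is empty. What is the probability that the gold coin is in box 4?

4/19

Consider each possible location of the gold coin in turn.
If it is in box 1 (prior 1/13): the host has 3 equally likely choices, so probability 1/3; weight (1/13)·(1/3) = 1/39.
If it is in box 2 (prior 2/13): the host opened box 2, so this case is ruled out; weight (2/13)·0 = 0.
If it is in box 3 (prior 6/13): the host has 4 equally likely choices, so probability 1/4; weight (6/13)·(1/4) = 3/26.
If it is in either of boxes 4 and 5 (prior 2/13 each): the host has 3 equally likely choices, so probability 1/3; weight (2/13)·(1/3) = 2/39 each.
The weights sum to 19/78.
So P(the gold coin in box 4 | the host opened box 2) = (2/39) / (19/78) = 4/19.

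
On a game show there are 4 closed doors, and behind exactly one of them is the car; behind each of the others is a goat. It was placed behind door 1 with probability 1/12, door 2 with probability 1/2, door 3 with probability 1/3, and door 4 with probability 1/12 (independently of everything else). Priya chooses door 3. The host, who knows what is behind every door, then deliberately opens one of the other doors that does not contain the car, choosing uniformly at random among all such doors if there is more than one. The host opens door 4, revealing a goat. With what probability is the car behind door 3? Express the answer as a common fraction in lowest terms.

Consider each possible location of the car in turn.
If it is behind door 1 (prior 1/12): the host has 2 equally likely choices, so probability 1/2; weight (1/12)·(1/2) = 1/24.
If it is behind door 2 (prior 1/2): the host has 2 equally likely choices, so probability 1/2; weight (1/2)·(1/2) = 1/4.
If it is behind door 3 (prior 1/3): the host has 3 equally likely choices, so probability 1/3; weight (1/3)·(1/3) = 1/9.
If it is behind door 4 (prior 1/12): the host opened door 4, so this case is ruled out; weight (1/12)·0 = 0.
The weights sum to 29/72.
So P(the car behind door 3 | the host opened door 4) = (1/9) / (29/72) = 8/29.

8/29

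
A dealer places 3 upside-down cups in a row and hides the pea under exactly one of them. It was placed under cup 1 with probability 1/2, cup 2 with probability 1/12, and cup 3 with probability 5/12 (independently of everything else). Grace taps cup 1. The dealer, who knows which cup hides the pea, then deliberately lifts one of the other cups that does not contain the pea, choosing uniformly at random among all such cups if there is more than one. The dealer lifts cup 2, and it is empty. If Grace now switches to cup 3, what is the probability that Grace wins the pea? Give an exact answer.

Apply Bayes' rule, conditioning on where the pea actually is.
If it is under cup 1 (prior 1/2): the dealer has 2 equally likely choices, so probability 1/2; weight (1/2)·(1/2) = 1/4.
If it is under cup 2 (prior 1/12): the dealer opened cup 2, so this case is ruled out; weight (1/12)·0 = 0.
If it is under cup 3 (prior 5/12): the dealer has no choice, probability 1; weight (5/12)·1 = 5/12.
The weights sum to 2/3.
So P(the pea under cup 3 | the dealer opened cup 2) = (5/12) / (2/3) = 5/8.

5/8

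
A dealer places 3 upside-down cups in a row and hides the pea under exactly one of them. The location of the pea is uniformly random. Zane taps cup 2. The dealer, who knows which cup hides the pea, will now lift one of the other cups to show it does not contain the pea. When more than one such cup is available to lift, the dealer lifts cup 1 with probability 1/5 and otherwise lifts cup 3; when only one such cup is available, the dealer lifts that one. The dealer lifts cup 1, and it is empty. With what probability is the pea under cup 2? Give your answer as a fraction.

Apply Bayes' rule, conditioning on where the pea actually is.
If it is under cup 1 (prior 1/3): the dealer opened cup 1, so this case is ruled out; weight (1/3)·0 = 0.
If it is under cup 2 (prior 1/3): cup 1 is available, opened with probability 1/5; weight (1/3)·(1/5) = 1/15.
If it is under cup 3 (prior 1/3): only cup 1 is available, probability 1; weight (1/3)·1 = 1/3.
The weights sum to 2/5.
So P(the pea under cup 2 | the dealer opened cup 1) = (1/15) / (2/5) = 1/6.

1/6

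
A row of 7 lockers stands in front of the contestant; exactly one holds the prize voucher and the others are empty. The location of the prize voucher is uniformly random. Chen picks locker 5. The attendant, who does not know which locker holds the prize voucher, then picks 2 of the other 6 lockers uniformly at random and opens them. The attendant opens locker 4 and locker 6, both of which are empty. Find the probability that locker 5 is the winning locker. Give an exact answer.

1/5

Consider each possible location of the prize voucher in turn.
If it is in any of lockers 1, 2, 3, 5, and 7 (prior 1/7 each): the attendant picks exactly this set with probability 1/15 regardless, and none is the prize; weight (1/7)·(1/15) = 1/105 each.
If it is in either of lockers 4 and 6 (prior 1/7 each): that locker was opened and seen not to hold the prize — ruled out; weight (1/7)·0 = 0 each.
The weights sum to 1/21.
So P(the prize voucher in locker 5 | the attendant opened locker 4 and locker 6) = (1/105) / (1/21) = 1/5.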